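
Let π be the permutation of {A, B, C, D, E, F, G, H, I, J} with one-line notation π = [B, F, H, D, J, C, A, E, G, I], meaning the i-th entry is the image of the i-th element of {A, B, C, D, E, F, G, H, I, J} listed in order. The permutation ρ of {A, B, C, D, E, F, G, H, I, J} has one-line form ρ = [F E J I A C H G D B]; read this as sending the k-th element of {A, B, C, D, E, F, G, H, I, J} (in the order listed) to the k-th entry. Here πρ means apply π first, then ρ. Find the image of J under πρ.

D

First apply π: π(J) = I, then ρ(I) = D. Thus (πρ)(J) = D.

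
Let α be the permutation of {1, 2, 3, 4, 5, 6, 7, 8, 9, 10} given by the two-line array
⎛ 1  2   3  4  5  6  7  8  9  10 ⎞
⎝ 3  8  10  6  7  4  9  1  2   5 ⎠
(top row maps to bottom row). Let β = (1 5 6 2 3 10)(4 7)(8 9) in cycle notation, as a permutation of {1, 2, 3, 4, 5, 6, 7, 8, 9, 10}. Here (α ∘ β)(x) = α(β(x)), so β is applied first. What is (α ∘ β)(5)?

First apply β: β(5) = 6, then α(6) = 4. Thus (α ∘ β)(5) = 4.

4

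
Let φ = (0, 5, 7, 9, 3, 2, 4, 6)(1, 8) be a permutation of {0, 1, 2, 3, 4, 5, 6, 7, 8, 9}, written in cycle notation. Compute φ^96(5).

5

5 lies in the 8-cycle (0, 5, 7, 9, 3, 2, 4, 6).
On an 8-cycle, φ^8 is the identity, so φ^96 = φ^0 there (96 ≡ 0 mod 8).
So φ^96(5) = 5.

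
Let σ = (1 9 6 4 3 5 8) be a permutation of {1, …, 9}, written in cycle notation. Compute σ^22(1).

9

1 lies in the 7-cycle (1 9 6 4 3 5 8).
Since the cycle has length 7, σ^22 acts on it the same as σ^1 (22 mod 7 = 1).
Advancing 1 step from 1: 1 → 9.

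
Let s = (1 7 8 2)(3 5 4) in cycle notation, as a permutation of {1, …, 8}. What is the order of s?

The disjoint cycles have lengths 4, 3, 1.
The order of s is the least common multiple of its cycle lengths: lcm(4, 3) = 12.

12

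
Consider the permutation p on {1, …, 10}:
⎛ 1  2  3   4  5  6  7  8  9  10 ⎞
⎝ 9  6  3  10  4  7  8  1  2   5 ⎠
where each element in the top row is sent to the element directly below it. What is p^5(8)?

Tracing 8 → 1 → … returns to 8 after 6 steps, so 8 lies in a 6-cycle (1, 9, 2, 6, 7, 8).
Advancing 5 steps from 8: 8 → 1 → 9 → 2 → 6 → 7.

7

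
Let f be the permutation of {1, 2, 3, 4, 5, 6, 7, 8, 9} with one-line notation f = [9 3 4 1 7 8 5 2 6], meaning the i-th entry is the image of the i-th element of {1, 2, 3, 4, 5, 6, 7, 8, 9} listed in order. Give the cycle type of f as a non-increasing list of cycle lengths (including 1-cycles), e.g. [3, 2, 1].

[7, 2]

The disjoint cycles are (1, 9, 6, 8, 2, 3, 4)(5, 7), with lengths 7, 2 in non-increasing order.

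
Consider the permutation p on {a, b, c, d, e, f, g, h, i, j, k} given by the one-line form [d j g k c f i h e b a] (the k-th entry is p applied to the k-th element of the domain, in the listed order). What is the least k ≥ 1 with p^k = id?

12

Writing p as disjoint cycles, the cycle lengths are 4, 3, 2, 1, 1.
The order of p is the least common multiple of its cycle lengths: lcm(4, 3, 2) = 12.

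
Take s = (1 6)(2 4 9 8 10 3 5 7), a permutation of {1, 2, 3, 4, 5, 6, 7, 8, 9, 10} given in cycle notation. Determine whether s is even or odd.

even

The cycle lengths are 8, 2.
A cycle is odd iff its length is even; s has 2 even-length cycles, so sgn(s) = (−1)^2 and s is even.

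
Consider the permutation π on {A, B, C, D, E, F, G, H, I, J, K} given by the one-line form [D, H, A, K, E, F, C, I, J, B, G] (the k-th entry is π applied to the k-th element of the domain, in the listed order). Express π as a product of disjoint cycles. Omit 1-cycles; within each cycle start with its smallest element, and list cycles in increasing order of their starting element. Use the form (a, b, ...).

(A, D, K, G, C)(B, H, I, J)

Start at A and follow images: A → D → K → G → C → A, giving the cycle (A, D, K, G, C).
Continuing from each remaining unvisited element yields (A, D, K, G, C)(B, H, I, J).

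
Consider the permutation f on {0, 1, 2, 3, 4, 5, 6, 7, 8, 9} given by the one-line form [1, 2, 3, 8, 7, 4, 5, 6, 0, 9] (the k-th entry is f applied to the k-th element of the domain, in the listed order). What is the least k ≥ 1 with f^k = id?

20

Writing f as disjoint cycles, the cycle lengths are 5, 4, 1.
The order of f is the least common multiple of its cycle lengths: lcm(5, 4) = 20.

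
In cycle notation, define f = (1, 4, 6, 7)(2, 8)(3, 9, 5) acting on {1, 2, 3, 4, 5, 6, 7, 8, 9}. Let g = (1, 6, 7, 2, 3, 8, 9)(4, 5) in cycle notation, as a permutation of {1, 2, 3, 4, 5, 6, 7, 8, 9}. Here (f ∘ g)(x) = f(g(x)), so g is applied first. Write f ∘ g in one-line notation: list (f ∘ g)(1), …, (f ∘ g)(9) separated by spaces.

7 9 2 3 6 1 8 5 4

(f ∘ g)(x) = f(g(x)). Computing each image: f(g(1)) = f(6) = 7, f(g(2)) = f(3) = 9, f(g(3)) = f(8) = 2, f(g(4)) = f(5) = 3, f(g(5)) = f(4) = 6, f(g(6)) = f(7) = 1, f(g(7)) = f(2) = 8, f(g(8)) = f(9) = 5, f(g(9)) = f(1) = 4.
Hence f ∘ g = [7 9 2 3 6 1 8 5 4].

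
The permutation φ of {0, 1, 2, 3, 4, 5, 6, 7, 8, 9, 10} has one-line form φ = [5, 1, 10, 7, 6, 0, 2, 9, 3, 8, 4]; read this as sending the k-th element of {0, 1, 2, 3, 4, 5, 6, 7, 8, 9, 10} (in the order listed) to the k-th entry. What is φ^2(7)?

8

Tracing 7 → 9 → … returns to 7 after 4 steps, so 7 lies in a 4-cycle (3 7 9 8).
Stepping 2 places around the cycle: 7 → 9 → 8.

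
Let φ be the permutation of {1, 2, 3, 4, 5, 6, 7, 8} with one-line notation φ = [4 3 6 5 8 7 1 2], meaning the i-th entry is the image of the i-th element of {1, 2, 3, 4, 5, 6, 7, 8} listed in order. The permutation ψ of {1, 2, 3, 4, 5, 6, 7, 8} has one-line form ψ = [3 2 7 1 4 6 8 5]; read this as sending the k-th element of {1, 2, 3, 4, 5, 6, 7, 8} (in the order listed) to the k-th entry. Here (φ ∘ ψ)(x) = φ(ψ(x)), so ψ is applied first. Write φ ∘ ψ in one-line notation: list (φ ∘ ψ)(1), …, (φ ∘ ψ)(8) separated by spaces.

6 3 1 4 5 7 2 8

Chase each element through ψ then φ: 1 → 3 → 6; 2 → 2 → 3; 3 → 7 → 1; 4 → 1 → 4; 5 → 4 → 5; 6 → 6 → 7; 7 → 8 → 2; 8 → 5 → 8.
Collecting the images, φ ∘ ψ = [6 3 1 4 5 7 2 8].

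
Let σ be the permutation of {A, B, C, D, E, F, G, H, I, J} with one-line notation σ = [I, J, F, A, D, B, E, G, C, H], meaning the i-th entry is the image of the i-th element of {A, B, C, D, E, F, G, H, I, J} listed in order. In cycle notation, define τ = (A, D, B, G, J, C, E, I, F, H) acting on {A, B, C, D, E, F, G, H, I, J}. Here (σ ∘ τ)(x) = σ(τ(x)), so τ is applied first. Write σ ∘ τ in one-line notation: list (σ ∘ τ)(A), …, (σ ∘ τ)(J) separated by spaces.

A E D J C G H I B F

(σ ∘ τ)(x) = σ(τ(x)). Computing each image: σ(τ(A)) = σ(D) = A, σ(τ(B)) = σ(G) = E, σ(τ(C)) = σ(E) = D, σ(τ(D)) = σ(B) = J, σ(τ(E)) = σ(I) = C, σ(τ(F)) = σ(H) = G, σ(τ(G)) = σ(J) = H, σ(τ(H)) = σ(A) = I, σ(τ(I)) = σ(F) = B, σ(τ(J)) = σ(C) = F.
Hence σ ∘ τ = [A E D J C G H I B F].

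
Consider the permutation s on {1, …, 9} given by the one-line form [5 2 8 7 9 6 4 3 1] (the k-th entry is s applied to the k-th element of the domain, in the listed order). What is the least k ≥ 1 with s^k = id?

Writing s as disjoint cycles, the cycle lengths are 3, 2, 2, 1, 1.
The order is lcm(3, 2, 2) = 6.

6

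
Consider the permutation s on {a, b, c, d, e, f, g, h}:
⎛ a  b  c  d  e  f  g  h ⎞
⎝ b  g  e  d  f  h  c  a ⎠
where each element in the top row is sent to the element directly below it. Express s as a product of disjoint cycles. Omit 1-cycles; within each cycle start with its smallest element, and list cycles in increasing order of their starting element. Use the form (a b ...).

(a b g c e f h)

Iterating s from a gives a → b → g → c → e → f → h → a; that is the 7-cycle (a b g c e f h).
Repeating from the next unused element and collecting all non-trivial cycles gives (a b g c e f h).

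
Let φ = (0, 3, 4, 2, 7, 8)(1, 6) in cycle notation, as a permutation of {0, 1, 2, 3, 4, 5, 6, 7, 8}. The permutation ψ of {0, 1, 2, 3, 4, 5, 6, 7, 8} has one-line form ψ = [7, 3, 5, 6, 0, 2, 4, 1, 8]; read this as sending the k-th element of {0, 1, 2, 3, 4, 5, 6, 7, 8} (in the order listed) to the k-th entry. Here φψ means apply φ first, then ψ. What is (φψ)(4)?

φ(4) = 2, then ψ(2) = 5; composing gives (φψ)(4) = 5.

5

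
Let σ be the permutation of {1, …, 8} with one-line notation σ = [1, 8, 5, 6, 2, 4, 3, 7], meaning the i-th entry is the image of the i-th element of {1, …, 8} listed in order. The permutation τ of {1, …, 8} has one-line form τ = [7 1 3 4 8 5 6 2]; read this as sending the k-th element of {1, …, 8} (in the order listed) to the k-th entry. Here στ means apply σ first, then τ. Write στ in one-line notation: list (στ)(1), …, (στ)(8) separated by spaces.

(στ)(x) = τ(σ(x)). Computing each image: τ(σ(1)) = τ(1) = 7, τ(σ(2)) = τ(8) = 2, τ(σ(3)) = τ(5) = 8, τ(σ(4)) = τ(6) = 5, τ(σ(5)) = τ(2) = 1, τ(σ(6)) = τ(4) = 4, τ(σ(7)) = τ(3) = 3, τ(σ(8)) = τ(7) = 6.
Hence στ = [7 2 8 5 1 4 3 6].

7 2 8 5 1 4 3 6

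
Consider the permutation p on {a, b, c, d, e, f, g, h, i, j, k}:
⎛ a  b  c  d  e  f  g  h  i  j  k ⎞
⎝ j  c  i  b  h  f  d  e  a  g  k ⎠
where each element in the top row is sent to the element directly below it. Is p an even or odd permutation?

odd

In disjoint-cycle form the cycle lengths are 7, 2, 1, 1.
A cycle of length ℓ contributes ℓ−1 transpositions, so p is a product of 6 + 1 = 7 transpositions — odd.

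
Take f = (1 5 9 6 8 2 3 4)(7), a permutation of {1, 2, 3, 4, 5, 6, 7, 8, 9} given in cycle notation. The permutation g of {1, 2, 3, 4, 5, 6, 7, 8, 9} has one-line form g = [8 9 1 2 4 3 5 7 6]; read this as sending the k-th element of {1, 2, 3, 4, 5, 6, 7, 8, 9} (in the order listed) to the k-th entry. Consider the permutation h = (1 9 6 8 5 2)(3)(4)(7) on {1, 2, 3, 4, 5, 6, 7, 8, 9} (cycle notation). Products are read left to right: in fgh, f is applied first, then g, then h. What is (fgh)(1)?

(fgh)(1) = h(g(f(1))). f(1) = 5, then g(5) = 4, then h(4) = 4, so the result is 4.

4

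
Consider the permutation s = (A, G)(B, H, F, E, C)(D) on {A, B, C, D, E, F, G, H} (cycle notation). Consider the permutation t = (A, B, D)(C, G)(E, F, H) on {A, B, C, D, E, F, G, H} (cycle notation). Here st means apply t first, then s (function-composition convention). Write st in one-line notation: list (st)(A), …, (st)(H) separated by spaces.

Chase each element through t then s: A → B → H; B → D → D; C → G → A; D → A → G; E → F → E; F → H → F; G → C → B; H → E → C.
So st in one-line form is H D A G E F B C.

H D A G E F B C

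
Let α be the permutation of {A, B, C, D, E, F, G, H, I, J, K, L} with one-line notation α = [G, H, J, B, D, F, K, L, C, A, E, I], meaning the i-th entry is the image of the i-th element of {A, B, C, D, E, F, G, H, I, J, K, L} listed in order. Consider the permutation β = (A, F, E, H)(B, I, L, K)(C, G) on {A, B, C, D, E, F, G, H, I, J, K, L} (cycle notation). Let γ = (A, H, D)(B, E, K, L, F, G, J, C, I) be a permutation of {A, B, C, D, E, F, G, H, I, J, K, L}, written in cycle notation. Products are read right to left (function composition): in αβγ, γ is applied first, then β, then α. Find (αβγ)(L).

Chase L: γ(L) = F; β(F) = E; α(E) = D. Hence (αβγ)(L) = D.

D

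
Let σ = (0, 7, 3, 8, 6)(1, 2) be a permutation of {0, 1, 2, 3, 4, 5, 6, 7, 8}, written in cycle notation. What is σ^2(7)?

7 lies in the 5-cycle (0, 7, 3, 8, 6).
Advancing 2 steps from 7: 7 → 3 → 8.

8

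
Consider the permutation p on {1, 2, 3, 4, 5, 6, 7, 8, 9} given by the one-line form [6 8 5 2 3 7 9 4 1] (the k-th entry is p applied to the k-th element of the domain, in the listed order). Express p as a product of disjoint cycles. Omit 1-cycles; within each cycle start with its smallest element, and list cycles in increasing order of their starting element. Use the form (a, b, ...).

Iterating p from 1 gives 1 → 6 → 7 → 9 → 1; that is the 4-cycle (1, 6, 7, 9).
Repeating from the next unused element and collecting all non-trivial cycles gives (1, 6, 7, 9)(2, 8, 4)(3, 5).

(1, 6, 7, 9)(2, 8, 4)(3, 5)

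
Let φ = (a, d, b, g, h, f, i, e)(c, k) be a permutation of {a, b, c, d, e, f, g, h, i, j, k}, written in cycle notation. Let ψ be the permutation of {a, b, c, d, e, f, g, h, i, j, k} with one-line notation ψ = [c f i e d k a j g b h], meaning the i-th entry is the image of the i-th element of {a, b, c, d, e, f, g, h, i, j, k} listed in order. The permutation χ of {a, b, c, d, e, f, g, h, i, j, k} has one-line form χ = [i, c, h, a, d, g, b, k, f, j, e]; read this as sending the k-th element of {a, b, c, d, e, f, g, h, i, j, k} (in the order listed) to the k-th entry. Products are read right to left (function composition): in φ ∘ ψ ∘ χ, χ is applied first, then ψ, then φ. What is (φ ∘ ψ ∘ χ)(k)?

b

Apply the permutations in order: χ(k) = e, then ψ(e) = d, then φ(d) = b. So (φ ∘ ψ ∘ χ)(k) = b.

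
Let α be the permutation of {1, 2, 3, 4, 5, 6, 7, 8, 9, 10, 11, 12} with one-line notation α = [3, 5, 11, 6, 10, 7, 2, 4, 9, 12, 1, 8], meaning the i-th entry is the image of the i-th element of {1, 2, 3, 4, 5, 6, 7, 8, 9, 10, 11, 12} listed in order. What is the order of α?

The disjoint-cycle form of α has cycle lengths 8, 3, 1.
The order is lcm(8, 3) = 24.

24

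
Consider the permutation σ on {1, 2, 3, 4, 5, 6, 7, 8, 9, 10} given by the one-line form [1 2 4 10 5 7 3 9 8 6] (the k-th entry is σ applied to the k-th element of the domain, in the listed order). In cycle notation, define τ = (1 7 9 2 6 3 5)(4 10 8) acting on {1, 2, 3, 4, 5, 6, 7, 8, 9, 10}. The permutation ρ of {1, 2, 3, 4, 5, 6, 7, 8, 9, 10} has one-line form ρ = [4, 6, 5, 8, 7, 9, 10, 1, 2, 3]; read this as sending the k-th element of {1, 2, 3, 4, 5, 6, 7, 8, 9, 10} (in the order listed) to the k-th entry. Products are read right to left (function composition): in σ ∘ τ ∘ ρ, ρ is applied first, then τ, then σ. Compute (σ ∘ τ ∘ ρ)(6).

2

(σ ∘ τ ∘ ρ)(6) = σ(τ(ρ(6))). ρ(6) = 9, then τ(9) = 2, then σ(2) = 2, so the result is 2.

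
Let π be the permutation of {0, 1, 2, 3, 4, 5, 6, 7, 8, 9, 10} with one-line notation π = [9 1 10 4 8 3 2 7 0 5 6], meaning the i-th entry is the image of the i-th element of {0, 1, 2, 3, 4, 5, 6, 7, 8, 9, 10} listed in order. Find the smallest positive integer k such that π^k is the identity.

6

Decomposing into disjoint cycles gives cycle lengths 6, 3, 1, 1.
Since disjoint cycles commute, ord(π) = lcm(6, 3) = 6.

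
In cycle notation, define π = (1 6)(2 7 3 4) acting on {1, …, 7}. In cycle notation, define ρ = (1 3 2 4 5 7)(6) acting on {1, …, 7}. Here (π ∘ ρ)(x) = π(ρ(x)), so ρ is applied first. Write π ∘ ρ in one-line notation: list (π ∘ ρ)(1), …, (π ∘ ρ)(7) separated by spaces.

4 2 7 5 3 1 6

(π ∘ ρ)(x) = π(ρ(x)). Computing each image: π(ρ(1)) = π(3) = 4, π(ρ(2)) = π(4) = 2, π(ρ(3)) = π(2) = 7, π(ρ(4)) = π(5) = 5, π(ρ(5)) = π(7) = 3, π(ρ(6)) = π(6) = 1, π(ρ(7)) = π(1) = 6.
Hence π ∘ ρ = [4 2 7 5 3 1 6].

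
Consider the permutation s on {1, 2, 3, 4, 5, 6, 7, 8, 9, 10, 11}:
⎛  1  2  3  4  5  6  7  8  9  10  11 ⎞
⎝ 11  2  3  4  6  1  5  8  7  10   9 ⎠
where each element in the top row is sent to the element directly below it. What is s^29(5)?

7

Tracing 5 → 6 → … returns to 5 after 6 steps, so 5 lies in a 6-cycle (1, 11, 9, 7, 5, 6).
Powers repeat with period 6 on this cycle, and 29 mod 6 = 5, so s^29(5) = s^5(5).
Advancing 5 steps from 5: 5 → 6 → 1 → 11 → 9 → 7.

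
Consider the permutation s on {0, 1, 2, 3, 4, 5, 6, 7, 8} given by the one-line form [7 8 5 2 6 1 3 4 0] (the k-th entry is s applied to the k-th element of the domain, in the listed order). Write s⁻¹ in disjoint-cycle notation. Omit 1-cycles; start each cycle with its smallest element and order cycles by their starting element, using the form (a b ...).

The cycle decomposition of s is (0 7 4 6 3 2 5 1 8).
The inverse reverses every cycle; in canonical form, s⁻¹ = (0 8 1 5 2 3 6 4 7).

(0 8 1 5 2 3 6 4 7)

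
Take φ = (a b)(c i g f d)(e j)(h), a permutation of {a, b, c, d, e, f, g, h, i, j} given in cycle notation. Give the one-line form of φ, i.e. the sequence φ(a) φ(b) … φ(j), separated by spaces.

b a i c j d f h g e

Reading each image from the cycles: a↦b, b↦a, c↦i, d↦c, e↦j, f↦d, g↦f, h↦h, i↦g, j↦e.
So the one-line form is b a i c j d f h g e.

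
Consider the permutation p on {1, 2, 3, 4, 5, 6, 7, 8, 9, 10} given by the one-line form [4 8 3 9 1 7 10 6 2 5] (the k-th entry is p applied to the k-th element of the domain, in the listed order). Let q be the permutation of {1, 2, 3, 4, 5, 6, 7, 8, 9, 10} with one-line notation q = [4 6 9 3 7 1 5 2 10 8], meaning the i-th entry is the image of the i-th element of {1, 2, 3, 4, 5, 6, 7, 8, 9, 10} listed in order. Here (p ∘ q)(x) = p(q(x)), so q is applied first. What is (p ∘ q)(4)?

(p ∘ q)(4) = p(q(4)). q(4) = 3, then p(3) = 3. So (p ∘ q)(4) = 3.

3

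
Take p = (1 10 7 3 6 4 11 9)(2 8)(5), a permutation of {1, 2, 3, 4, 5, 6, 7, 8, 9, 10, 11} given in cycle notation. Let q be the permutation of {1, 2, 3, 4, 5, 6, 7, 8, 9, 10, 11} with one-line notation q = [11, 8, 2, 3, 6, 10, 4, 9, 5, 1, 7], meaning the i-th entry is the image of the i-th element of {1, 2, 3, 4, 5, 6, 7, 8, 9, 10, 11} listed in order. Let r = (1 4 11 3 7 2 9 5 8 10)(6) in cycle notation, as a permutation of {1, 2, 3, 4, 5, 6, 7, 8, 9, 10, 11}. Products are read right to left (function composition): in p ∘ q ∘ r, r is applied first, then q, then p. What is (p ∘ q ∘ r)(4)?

3

Apply the permutations in order: r(4) = 11, then q(11) = 7, then p(7) = 3. So (p ∘ q ∘ r)(4) = 3.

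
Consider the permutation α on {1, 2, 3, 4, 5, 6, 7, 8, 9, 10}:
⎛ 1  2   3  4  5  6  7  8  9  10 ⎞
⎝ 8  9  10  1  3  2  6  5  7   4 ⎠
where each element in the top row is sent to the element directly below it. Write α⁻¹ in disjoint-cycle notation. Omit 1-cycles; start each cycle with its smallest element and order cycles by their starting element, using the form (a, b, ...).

(1, 4, 10, 3, 5, 8)(2, 6, 7, 9)

First write α in disjoint cycles: (1, 8, 5, 3, 10, 4)(2, 9, 7, 6).
Reversing each cycle (and rotating so the smallest element leads) gives α⁻¹ = (1, 4, 10, 3, 5, 8)(2, 6, 7, 9).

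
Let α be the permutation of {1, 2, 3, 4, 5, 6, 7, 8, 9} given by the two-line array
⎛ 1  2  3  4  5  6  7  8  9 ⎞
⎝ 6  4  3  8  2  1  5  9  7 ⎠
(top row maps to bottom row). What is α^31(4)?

Tracing 4 → 8 → … returns to 4 after 6 steps, so 4 lies in a 6-cycle (2 4 8 9 7 5).
Powers repeat with period 6 on this cycle, and 31 mod 6 = 1, so α^31(4) = α^1(4).
Advancing 1 step from 4: 4 → 8.

8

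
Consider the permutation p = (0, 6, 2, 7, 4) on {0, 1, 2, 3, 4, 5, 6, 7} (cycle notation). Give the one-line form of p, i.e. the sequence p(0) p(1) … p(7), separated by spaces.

Each element maps to the next entry in its cycle (wrapping to the front): 0↦6, 1↦1, 2↦7, 3↦3, 4↦0, 5↦5, 6↦2, 7↦4.
So the one-line form is 6 1 7 3 0 5 2 4.

6 1 7 3 0 5 2 4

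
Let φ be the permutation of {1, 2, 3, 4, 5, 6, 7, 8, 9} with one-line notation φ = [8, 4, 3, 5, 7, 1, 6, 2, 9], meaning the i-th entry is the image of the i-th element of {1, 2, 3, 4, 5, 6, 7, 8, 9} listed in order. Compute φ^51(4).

7

Tracing 4 → 5 → … returns to 4 after 7 steps, so 4 lies in a 7-cycle (1 8 2 4 5 7 6).
Since the cycle has length 7, φ^51 acts on it the same as φ^2 (51 mod 7 = 2).
Stepping 2 places around the cycle: 4 → 5 → 7.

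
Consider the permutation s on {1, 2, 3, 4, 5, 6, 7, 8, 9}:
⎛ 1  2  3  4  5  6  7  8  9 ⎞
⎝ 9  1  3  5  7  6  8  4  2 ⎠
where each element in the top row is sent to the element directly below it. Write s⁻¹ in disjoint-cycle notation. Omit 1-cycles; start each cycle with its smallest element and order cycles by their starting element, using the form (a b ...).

The cycle decomposition of s is (1 9 2)(4 5 7 8).
The inverse reverses every cycle; in canonical form, s⁻¹ = (1 2 9)(4 8 7 5).

(1 2 9)(4 8 7 5)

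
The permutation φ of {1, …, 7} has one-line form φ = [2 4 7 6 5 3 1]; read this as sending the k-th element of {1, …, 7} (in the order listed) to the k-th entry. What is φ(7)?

1

7 is element number 7 of the domain, and entry number 7 of the one-line form is 1, so φ(7) = 1.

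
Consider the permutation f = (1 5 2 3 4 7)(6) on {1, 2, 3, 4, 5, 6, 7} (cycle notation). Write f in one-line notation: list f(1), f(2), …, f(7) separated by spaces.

Image by image: 1↦5, 2↦3, 3↦4, 4↦7, 5↦2, 6↦6, 7↦1.
So the one-line form is 5 3 4 7 2 6 1.

5 3 4 7 2 6 1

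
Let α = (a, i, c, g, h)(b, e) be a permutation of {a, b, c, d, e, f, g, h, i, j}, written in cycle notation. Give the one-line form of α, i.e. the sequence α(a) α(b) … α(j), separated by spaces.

i e g d b f h a c j

Reading each image from the cycles: a→i, b→e, c→g, d→d, e→b, f→f, g→h, h→a, i→c, j→j.
Listing these in domain order gives i e g d b f h a c j.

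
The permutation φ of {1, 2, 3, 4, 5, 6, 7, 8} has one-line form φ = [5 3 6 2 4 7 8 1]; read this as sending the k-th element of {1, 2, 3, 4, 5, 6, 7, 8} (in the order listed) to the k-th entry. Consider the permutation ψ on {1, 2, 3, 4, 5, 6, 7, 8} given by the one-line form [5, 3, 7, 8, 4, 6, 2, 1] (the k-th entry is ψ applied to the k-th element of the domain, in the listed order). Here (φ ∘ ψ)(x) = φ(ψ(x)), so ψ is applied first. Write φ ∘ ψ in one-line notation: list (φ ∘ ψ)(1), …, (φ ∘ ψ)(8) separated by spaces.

4 6 8 1 2 7 3 5

For each element, apply ψ then φ: 1 → 5 → 4; 2 → 3 → 6; 3 → 7 → 8; 4 → 8 → 1; 5 → 4 → 2; 6 → 6 → 7; 7 → 2 → 3; 8 → 1 → 5.
Collecting the images, φ ∘ ψ = [4 6 8 1 2 7 3 5].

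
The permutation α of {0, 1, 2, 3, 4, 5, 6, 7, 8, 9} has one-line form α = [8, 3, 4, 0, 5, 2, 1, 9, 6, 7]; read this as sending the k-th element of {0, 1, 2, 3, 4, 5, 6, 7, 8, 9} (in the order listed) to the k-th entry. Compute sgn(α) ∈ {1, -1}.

-1

In disjoint-cycle form the cycle lengths are 5, 3, 2.
A cycle is odd iff its length is even; α has 1 even-length cycle, so sgn(α) = (−1)^1 and α is odd.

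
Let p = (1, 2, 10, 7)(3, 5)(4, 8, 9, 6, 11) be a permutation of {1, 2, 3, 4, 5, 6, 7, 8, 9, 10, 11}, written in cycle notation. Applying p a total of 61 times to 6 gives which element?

11

6 lies in the 5-cycle (4, 8, 9, 6, 11).
Powers repeat with period 5 on this cycle, and 61 mod 5 = 1, so p^61(6) = p^1(6).
Stepping 1 place around the cycle: 6 → 11.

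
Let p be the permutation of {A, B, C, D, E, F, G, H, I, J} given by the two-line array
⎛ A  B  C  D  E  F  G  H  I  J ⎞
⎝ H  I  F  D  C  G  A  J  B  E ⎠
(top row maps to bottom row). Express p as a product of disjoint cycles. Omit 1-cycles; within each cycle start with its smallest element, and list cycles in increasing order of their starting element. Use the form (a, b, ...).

Start at A and follow images: A → H → J → E → C → F → G → A, giving the cycle (A, H, J, E, C, F, G).
Repeating from the next unused element and collecting all non-trivial cycles gives (A, H, J, E, C, F, G)(B, I).

(A, H, J, E, C, F, G)(B, I)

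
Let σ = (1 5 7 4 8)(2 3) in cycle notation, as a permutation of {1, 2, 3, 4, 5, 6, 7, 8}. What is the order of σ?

The disjoint cycles have lengths 5, 2, 1.
The order of σ is the least common multiple of its cycle lengths: lcm(5, 2) = 10.

10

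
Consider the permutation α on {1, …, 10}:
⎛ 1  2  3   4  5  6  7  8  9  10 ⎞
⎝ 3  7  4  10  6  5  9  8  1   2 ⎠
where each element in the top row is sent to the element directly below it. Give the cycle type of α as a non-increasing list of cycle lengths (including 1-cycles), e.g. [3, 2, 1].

The disjoint cycles are (1, 3, 4, 10, 2, 7, 9)(5, 6)(8), with lengths 7, 2, 1 in non-increasing order.

[7, 2, 1]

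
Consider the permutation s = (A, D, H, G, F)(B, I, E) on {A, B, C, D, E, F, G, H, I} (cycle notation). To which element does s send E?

B

Within (B, I, E), E ↦ B.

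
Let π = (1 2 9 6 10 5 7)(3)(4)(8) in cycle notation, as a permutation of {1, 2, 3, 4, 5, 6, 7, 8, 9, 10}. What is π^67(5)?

9

5 lies in the 7-cycle (1 2 9 6 10 5 7).
Powers repeat with period 7 on this cycle, and 67 mod 7 = 4, so π^67(5) = π^4(5).
Advancing 4 steps from 5: 5 → 7 → 1 → 2 → 9.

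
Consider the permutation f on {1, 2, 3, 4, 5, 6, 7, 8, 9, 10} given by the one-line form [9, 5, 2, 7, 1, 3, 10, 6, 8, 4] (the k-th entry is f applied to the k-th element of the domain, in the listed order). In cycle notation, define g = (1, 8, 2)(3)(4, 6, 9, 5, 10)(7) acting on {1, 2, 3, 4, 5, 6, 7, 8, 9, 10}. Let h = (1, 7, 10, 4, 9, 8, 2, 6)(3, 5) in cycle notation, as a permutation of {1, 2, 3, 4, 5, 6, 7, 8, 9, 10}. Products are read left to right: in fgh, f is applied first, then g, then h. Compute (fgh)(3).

7

Apply the permutations in order: f(3) = 2, then g(2) = 1, then h(1) = 7. So (fgh)(3) = 7.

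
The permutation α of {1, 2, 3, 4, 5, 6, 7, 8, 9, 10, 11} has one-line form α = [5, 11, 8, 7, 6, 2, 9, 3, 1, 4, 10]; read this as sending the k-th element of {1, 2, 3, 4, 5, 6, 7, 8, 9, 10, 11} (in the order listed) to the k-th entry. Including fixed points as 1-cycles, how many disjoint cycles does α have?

2

The cycle decomposition is (1, 5, 6, 2, 11, 10, 4, 7, 9)(3, 8), which has 2 cycles (counting 1-cycles).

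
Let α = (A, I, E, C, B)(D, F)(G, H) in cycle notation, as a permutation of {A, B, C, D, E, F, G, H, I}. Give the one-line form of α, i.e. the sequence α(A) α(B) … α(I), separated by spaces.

Reading each image from the cycles: A↦I, B↦A, C↦B, D↦F, E↦C, F↦D, G↦H, H↦G, I↦E.
Listing these in domain order gives I A B F C D H G E.

I A B F C D H G E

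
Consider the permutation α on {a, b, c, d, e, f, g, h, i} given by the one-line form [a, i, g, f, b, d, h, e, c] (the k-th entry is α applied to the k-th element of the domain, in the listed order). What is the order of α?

Writing α as disjoint cycles, the cycle lengths are 6, 2, 1.
Since disjoint cycles commute, ord(α) = lcm(6, 2) = 6.

6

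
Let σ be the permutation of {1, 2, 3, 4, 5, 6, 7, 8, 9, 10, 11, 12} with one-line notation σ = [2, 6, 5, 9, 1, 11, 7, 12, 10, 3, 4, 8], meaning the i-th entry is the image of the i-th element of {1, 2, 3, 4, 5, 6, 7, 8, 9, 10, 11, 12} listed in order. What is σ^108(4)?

4

Tracing 4 → 9 → … returns to 4 after 9 steps, so 4 lies in a 9-cycle (1 2 6 11 4 9 10 3 5).
Powers repeat with period 9 on this cycle, and 108 mod 9 = 0, so σ^108(4) = σ^0(4).
So σ^108(4) = 4.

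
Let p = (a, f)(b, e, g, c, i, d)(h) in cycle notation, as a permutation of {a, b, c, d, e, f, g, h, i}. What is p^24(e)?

e lies in the 6-cycle (b, e, g, c, i, d).
Since the cycle has length 6, p^24 acts on it the same as p^0 (24 mod 6 = 0).
So p^24(e) = e.

e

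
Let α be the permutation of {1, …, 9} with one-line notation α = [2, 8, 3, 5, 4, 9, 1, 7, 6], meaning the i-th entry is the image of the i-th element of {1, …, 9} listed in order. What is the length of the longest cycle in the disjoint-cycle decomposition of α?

Decomposing into disjoint cycles gives (1 2 8 7)(4 5)(6 9); the longest has length 4.

4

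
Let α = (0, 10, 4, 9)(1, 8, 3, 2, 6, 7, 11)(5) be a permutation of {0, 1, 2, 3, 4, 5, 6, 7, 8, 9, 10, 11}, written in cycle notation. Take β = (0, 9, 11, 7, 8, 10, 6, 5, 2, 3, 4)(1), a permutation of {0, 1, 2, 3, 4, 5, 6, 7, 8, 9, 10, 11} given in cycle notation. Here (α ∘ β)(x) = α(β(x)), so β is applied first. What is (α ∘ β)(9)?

1

β(9) = 11, then α(11) = 1; composing gives (α ∘ β)(9) = 1.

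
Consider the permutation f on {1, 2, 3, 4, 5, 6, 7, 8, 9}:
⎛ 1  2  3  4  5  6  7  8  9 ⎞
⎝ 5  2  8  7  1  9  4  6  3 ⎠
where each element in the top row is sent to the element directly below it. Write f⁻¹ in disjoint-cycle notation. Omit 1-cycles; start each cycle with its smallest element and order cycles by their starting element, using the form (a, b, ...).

The cycle decomposition of f is (1, 5)(3, 8, 6, 9)(4, 7).
The inverse reverses every cycle; in canonical form, f⁻¹ = (1, 5)(3, 9, 6, 8)(4, 7).

(1, 5)(3, 9, 6, 8)(4, 7)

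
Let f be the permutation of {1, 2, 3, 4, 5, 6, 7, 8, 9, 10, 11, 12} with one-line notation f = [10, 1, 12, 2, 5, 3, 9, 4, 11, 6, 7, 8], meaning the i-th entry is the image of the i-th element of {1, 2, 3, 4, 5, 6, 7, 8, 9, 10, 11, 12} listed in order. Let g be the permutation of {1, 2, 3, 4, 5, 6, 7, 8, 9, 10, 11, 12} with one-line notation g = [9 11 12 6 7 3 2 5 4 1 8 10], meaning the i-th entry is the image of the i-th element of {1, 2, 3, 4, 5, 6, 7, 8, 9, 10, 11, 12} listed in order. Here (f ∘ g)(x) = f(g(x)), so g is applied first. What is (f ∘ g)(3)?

g(3) = 12, then f(12) = 8; composing gives (f ∘ g)(3) = 8.

8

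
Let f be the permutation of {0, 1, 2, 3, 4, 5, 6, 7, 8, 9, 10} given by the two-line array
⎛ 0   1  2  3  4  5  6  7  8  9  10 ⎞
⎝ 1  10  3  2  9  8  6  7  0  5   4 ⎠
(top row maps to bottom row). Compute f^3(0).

4

Tracing 0 → 1 → … returns to 0 after 7 steps, so 0 lies in a 7-cycle (0 1 10 4 9 5 8).
Stepping 3 places around the cycle: 0 → 1 → 10 → 4.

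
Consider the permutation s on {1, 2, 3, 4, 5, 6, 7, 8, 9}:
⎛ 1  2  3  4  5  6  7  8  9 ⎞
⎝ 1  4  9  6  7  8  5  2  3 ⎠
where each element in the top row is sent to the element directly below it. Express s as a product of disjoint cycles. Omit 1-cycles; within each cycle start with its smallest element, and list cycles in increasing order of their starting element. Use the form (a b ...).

(2 4 6 8)(3 9)(5 7)

Start at 2 and follow images: 2 → 4 → 6 → 8 → 2, giving the cycle (2 4 6 8).
Continuing from each remaining unvisited element yields (2 4 6 8)(3 9)(5 7).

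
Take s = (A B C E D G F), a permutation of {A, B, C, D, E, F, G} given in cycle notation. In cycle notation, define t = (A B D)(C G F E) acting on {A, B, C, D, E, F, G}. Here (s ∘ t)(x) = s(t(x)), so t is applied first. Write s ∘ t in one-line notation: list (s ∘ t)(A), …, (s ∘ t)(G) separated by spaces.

(s ∘ t)(x) = s(t(x)). Computing each image: s(t(A)) = s(B) = C, s(t(B)) = s(D) = G, s(t(C)) = s(G) = F, s(t(D)) = s(A) = B, s(t(E)) = s(C) = E, s(t(F)) = s(E) = D, s(t(G)) = s(F) = A.
Hence s ∘ t = [C G F B E D A].

C G F B E D A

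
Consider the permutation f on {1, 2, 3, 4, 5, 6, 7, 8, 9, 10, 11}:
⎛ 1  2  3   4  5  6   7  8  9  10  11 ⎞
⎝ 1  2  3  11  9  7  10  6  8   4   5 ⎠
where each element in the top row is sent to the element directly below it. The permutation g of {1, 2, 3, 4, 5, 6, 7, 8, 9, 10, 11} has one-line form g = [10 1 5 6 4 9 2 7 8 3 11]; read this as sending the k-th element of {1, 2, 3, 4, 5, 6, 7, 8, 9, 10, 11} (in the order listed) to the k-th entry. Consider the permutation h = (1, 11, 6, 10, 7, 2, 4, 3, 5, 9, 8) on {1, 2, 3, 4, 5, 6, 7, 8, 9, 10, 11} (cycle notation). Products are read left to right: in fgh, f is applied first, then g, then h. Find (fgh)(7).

Chase 7: f(7) = 10; g(10) = 3; h(3) = 5. Hence (fgh)(7) = 5.

5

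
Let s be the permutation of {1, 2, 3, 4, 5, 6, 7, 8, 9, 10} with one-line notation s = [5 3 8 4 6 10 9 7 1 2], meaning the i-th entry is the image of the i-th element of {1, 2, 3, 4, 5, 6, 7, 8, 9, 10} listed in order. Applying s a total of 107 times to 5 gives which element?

1

Tracing 5 → 6 → … returns to 5 after 9 steps, so 5 lies in a 9-cycle (1 5 6 10 2 3 8 7 9).
On a 9-cycle, s^9 is the identity, so s^107 = s^8 there (107 ≡ 8 mod 9).
Stepping 8 places around the cycle: 5 → 6 → 10 → 2 → 3 → 8 → 7 → 9 → 1.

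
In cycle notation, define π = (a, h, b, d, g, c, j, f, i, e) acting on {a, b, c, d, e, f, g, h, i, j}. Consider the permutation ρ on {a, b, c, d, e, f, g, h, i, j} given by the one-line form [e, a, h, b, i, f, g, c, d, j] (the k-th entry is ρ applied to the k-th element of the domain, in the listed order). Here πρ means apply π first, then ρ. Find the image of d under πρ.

(πρ)(d) = ρ(π(d)). π(d) = g, then ρ(g) = g. So (πρ)(d) = g.

g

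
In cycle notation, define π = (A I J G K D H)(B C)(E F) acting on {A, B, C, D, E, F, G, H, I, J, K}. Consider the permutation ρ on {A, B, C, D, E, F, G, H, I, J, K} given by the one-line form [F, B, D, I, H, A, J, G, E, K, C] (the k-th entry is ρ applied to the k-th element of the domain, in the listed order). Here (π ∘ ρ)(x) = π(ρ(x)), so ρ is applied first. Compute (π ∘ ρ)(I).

F

First apply ρ: ρ(I) = E, then π(E) = F. Thus (π ∘ ρ)(I) = F.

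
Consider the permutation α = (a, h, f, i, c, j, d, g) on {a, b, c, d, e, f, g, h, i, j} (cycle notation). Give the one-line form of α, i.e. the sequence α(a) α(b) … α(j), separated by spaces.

Image by image: a→h, b→b, c→j, d→g, e→e, f→i, g→a, h→f, i→c, j→d.
So the one-line form is h b j g e i a f c d.

h b j g e i a f c d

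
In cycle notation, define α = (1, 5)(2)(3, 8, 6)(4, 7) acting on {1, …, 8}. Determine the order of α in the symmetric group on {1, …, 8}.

The disjoint cycles have lengths 3, 2, 2, 1.
The order is lcm(3, 2, 2) = 6.

6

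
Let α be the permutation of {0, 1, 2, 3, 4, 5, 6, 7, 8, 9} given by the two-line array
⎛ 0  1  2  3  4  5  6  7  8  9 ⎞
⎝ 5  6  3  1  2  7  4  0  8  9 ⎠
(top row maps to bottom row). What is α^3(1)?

Tracing 1 → 6 → … returns to 1 after 5 steps, so 1 lies in a 5-cycle (1 6 4 2 3).
Stepping 3 places around the cycle: 1 → 6 → 4 → 2.

2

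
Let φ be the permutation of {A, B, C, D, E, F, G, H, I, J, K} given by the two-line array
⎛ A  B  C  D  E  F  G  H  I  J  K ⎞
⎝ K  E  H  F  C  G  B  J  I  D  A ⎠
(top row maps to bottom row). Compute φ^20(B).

Tracing B → E → … returns to B after 8 steps, so B lies in an 8-cycle (B, E, C, H, J, D, F, G).
Since the cycle has length 8, φ^20 acts on it the same as φ^4 (20 mod 8 = 4).
Advancing 4 steps from B: B → E → C → H → J.

J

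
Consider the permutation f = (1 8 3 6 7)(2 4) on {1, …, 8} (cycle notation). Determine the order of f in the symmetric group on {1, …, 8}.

10

The disjoint cycles have lengths 5, 2, 1.
The order is lcm(5, 2) = 10.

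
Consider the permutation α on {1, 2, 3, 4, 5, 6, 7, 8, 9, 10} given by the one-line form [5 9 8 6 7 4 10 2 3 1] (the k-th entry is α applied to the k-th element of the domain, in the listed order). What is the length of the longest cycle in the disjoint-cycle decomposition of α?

Decomposing into disjoint cycles gives (1, 5, 7, 10)(2, 9, 3, 8)(4, 6); the longest has length 4.

4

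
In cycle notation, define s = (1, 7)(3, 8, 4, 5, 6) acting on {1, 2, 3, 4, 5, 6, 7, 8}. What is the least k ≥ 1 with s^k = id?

10

The disjoint cycles have lengths 5, 2, 1.
The order is lcm(5, 2) = 10.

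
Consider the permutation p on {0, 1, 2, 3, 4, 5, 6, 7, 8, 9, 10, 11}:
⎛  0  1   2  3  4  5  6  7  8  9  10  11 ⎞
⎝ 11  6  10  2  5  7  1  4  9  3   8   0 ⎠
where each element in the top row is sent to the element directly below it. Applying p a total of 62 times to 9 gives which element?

Tracing 9 → 3 → … returns to 9 after 5 steps, so 9 lies in a 5-cycle (2, 10, 8, 9, 3).
On a 5-cycle, p^5 is the identity, so p^62 = p^2 there (62 ≡ 2 mod 5).
Advancing 2 steps from 9: 9 → 3 → 2.

2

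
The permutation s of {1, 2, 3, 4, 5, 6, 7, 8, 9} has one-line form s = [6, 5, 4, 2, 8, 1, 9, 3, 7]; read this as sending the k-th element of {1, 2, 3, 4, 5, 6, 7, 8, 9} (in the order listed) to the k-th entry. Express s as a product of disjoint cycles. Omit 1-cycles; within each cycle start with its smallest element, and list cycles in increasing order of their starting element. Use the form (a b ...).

Start at 1 and follow images: 1 → 6 → 1, giving the cycle (1 6).
Repeating from the next unused element and collecting all non-trivial cycles gives (1 6)(2 5 8 3 4)(7 9).

(1 6)(2 5 8 3 4)(7 9)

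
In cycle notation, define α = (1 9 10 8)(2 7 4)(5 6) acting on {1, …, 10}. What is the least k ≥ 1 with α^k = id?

12

The cycle type of α is (4, 3, 2, 1).
Since disjoint cycles commute, ord(α) = lcm(4, 3, 2) = 12.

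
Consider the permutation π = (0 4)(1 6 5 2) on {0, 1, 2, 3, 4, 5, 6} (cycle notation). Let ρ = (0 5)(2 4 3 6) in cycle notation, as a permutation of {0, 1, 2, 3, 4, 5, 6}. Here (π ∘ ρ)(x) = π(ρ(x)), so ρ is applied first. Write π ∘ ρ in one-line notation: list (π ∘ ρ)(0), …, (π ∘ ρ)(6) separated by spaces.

(π ∘ ρ)(x) = π(ρ(x)). Computing each image: π(ρ(0)) = π(5) = 2, π(ρ(1)) = π(1) = 6, π(ρ(2)) = π(4) = 0, π(ρ(3)) = π(6) = 5, π(ρ(4)) = π(3) = 3, π(ρ(5)) = π(0) = 4, π(ρ(6)) = π(2) = 1.
Hence π ∘ ρ = [2 6 0 5 3 4 1].

2 6 0 5 3 4 1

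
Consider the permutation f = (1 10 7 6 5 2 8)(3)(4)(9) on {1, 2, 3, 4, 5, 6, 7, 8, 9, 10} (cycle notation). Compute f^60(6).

1

6 lies in the 7-cycle (1 10 7 6 5 2 8).
Since the cycle has length 7, f^60 acts on it the same as f^4 (60 mod 7 = 4).
Stepping 4 places around the cycle: 6 → 5 → 2 → 8 → 1.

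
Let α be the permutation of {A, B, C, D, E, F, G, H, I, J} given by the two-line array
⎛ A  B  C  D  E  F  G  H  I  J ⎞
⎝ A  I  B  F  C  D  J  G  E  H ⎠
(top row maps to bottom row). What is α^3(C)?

Tracing C → B → … returns to C after 4 steps, so C lies in a 4-cycle (B I E C).
Advancing 3 steps from C: C → B → I → E.

E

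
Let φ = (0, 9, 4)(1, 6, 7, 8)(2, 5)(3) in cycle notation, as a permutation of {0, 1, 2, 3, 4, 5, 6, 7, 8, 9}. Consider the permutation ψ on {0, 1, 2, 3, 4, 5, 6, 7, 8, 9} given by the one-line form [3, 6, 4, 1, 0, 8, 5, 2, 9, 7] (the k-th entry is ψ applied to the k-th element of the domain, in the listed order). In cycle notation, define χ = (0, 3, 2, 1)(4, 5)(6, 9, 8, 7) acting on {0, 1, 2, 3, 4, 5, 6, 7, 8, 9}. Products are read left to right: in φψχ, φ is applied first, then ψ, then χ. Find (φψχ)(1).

4

Apply the permutations in order: φ(1) = 6, then ψ(6) = 5, then χ(5) = 4. So (φψχ)(1) = 4.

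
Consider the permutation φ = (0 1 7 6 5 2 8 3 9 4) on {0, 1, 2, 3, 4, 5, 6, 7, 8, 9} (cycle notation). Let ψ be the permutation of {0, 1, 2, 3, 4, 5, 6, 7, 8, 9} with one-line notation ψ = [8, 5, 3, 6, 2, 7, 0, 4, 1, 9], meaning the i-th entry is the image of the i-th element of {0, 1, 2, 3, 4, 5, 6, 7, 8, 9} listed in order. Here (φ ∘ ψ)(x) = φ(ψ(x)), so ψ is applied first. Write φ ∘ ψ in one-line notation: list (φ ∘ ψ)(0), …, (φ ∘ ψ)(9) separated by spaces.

(φ ∘ ψ)(x) = φ(ψ(x)). Computing each image: φ(ψ(0)) = φ(8) = 3, φ(ψ(1)) = φ(5) = 2, φ(ψ(2)) = φ(3) = 9, φ(ψ(3)) = φ(6) = 5, φ(ψ(4)) = φ(2) = 8, φ(ψ(5)) = φ(7) = 6, φ(ψ(6)) = φ(0) = 1, φ(ψ(7)) = φ(4) = 0, φ(ψ(8)) = φ(1) = 7, φ(ψ(9)) = φ(9) = 4.
Hence φ ∘ ψ = [3 2 9 5 8 6 1 0 7 4].

3 2 9 5 8 6 1 0 7 4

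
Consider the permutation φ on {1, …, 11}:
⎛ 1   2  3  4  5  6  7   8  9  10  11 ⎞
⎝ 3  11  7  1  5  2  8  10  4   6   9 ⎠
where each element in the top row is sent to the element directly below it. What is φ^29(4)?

9

Tracing 4 → 1 → … returns to 4 after 10 steps, so 4 lies in a 10-cycle (1 3 7 8 10 6 2 11 9 4).
On a 10-cycle, φ^10 is the identity, so φ^29 = φ^9 there (29 ≡ 9 mod 10).
Advancing 9 steps from 4: 4 → 1 → 3 → 7 → 8 → 10 → 6 → 2 → 11 → 9.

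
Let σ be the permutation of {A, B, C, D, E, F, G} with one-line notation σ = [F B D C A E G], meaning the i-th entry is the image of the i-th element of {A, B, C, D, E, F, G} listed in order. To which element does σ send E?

A

E is element number 5 of the domain, and entry number 5 of the one-line form is A, so σ(E) = A.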